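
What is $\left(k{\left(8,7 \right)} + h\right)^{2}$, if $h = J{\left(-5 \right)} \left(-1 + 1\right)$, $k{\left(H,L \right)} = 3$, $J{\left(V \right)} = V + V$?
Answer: $9$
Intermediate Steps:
$J{\left(V \right)} = 2 V$
$h = 0$ ($h = 2 \left(-5\right) \left(-1 + 1\right) = \left(-10\right) 0 = 0$)
$\left(k{\left(8,7 \right)} + h\right)^{2} = \left(3 + 0\right)^{2} = 3^{2} = 9$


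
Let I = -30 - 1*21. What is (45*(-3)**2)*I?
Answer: -20655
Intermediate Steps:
I = -51 (I = -30 - 21 = -51)
(45*(-3)**2)*I = (45*(-3)**2)*(-51) = (45*9)*(-51) = 405*(-51) = -20655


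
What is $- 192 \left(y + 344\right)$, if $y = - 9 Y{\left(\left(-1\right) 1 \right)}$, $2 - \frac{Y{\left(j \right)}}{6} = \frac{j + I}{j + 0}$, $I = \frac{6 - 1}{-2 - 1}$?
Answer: $-72960$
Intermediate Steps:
$I = - \frac{5}{3}$ ($I = \frac{5}{-3} = 5 \left(- \frac{1}{3}\right) = - \frac{5}{3} \approx -1.6667$)
$Y{\left(j \right)} = 12 - \frac{6 \left(- \frac{5}{3} + j\right)}{j}$ ($Y{\left(j \right)} = 12 - 6 \frac{j - \frac{5}{3}}{j + 0} = 12 - 6 \frac{- \frac{5}{3} + j}{j} = 12 - \frac{6 \left(- \frac{5}{3} + j\right)}{j}$)
$y = 36$ ($y = - 9 \left(6 + \frac{10}{\left(-1\right) 1}\right) = - 9 \left(6 + \frac{10}{-1}\right) = - 9 \left(6 + 10 \left(-1\right)\right) = - 9 \left(6 - 10\right) = \left(-9\right) \left(-4\right) = 36$)
$- 192 \left(y + 344\right) = - 192 \left(36 + 344\right) = \left(-192\right) 380 = -72960$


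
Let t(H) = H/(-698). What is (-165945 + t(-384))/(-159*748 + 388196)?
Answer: -57914613/93973136 ≈ -0.61629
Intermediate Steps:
t(H) = -H/698 (t(H) = H*(-1/698) = -H/698)
(-165945 + t(-384))/(-159*748 + 388196) = (-165945 - 1/698*(-384))/(-159*748 + 388196) = (-165945 + 192/349)/(-118932 + 388196) = -57914613/349/269264 = -57914613/349*1/269264 = -57914613/93973136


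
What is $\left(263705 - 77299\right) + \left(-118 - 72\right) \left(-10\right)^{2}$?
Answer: $167406$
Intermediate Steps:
$\left(263705 - 77299\right) + \left(-118 - 72\right) \left(-10\right)^{2} = 186406 - 19000 = 167406$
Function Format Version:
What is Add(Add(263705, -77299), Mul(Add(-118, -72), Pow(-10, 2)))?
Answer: 167406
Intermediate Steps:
Add(Add(263705, -77299), Mul(Add(-118, -72), Pow(-10, 2))) = Add(186406, Mul(-190, 100)) = Add(186406, -19000) = 167406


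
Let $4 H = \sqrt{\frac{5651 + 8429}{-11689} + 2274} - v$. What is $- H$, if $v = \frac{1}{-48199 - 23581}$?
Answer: $- \frac{1}{287120} - \frac{\sqrt{310538226434}}{46756} \approx -11.918$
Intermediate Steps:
$v = - \frac{1}{71780}$ ($v = \frac{1}{-48199 - 23581} = \frac{1}{-71780} = - \frac{1}{71780} \approx -1.3931 \cdot 10^{-5}$)
$H = \frac{1}{287120} + \frac{\sqrt{310538226434}}{46756}$ ($H = \frac{\sqrt{\frac{5651 + 8429}{-11689} + 2274} - - \frac{1}{71780}}{4} = \frac{\sqrt{14080 \left(- \frac{1}{11689}\right) + 2274} + \frac{1}{71780}}{4} = \frac{\sqrt{- \frac{14080}{11689} + 2274} + \frac{1}{71780}}{4} = \frac{\sqrt{\frac{26566706}{11689}} + \frac{1}{71780}}{4} = \frac{\frac{\sqrt{310538226434}}{11689} + \frac{1}{71780}}{4} = \frac{\frac{1}{71780} + \frac{\sqrt{310538226434}}{11689}}{4} = \frac{1}{287120} + \frac{\sqrt{310538226434}}{46756} \approx 11.918$)
$- H = - (\frac{1}{287120} + \frac{\sqrt{310538226434}}{46756}) = - \frac{1}{287120} - \frac{\sqrt{310538226434}}{46756}$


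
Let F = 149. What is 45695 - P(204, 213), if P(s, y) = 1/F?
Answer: 6808554/149 ≈ 45695.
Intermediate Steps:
P(s, y) = 1/149
45695 - P(204, 213) = 45695 - 1*1/149 = 45695 - 1/149 = 6808554/149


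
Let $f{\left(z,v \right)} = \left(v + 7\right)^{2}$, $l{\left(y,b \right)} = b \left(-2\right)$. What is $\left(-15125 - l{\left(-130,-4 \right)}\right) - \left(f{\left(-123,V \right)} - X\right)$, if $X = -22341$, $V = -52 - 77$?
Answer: $-52358$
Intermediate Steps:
$l{\left(y,b \right)} = - 2 b$
$V = -129$
$f{\left(z,v \right)} = \left(7 + v\right)^{2}$
$\left(-15125 - l{\left(-130,-4 \right)}\right) - \left(f{\left(-123,V \right)} - X\right) = \left(-15125 - \left(-2\right) \left(-4\right)\right) - \left(\left(7 - 129\right)^{2} - -22341\right) = \left(-15125 - 8\right) - \left(\left(-122\right)^{2} + 22341\right) = \left(-15125 - 8\right) - \left(14884 + 22341\right) = -15133 - 37225 = -52358$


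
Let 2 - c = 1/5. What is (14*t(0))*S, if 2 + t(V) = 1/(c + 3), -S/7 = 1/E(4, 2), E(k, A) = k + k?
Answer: 2107/96 ≈ 21.948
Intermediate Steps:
E(k, A) = 2*k
c = 9/5 (c = 2 - 1/5 = 2 - 1*⅕ = 2 - ⅕ = 9/5 ≈ 1.8000)
S = -7/8 (S = -7/(2*4) = -7/8 ≈ -0.87500)
t(V) = -43/24 (t(V) = -2 + 1/(9/5 + 3) = -2 + 1/(24/5) = -2 + 5/24 = -43/24)
(14*t(0))*S = (14*(-43/24))*(-7/8) = -301/12*(-7/8) = 2107/96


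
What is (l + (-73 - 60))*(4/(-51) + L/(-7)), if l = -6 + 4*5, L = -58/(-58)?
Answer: 79/3 ≈ 26.333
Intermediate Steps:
L = 1 (L = -58*(-1/58) = 1)
l = 14 (l = -6 + 20 = 14)
(l + (-73 - 60))*(4/(-51) + L/(-7)) = (14 + (-73 - 60))*(4/(-51) + 1/(-7)) = (14 - 133)*(4*(-1/51) + 1*(-⅐)) = -119*(-4/51 - ⅐) = -119*(-79/357) = 79/3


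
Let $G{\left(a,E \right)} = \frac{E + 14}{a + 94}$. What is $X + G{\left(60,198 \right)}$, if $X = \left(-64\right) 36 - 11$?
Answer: $- \frac{178149}{77} \approx -2313.6$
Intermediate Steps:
$G{\left(a,E \right)} = \frac{14 + E}{94 + a}$
$X = -2315$ ($X = -2304 - 11 = -2315$)
$X + G{\left(60,198 \right)} = -2315 + \frac{14 + 198}{94 + 60} = -2315 + \frac{1}{154} \cdot 212 = -2315 + \frac{106}{77} = - \frac{178149}{77}$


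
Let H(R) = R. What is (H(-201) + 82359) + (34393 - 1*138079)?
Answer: -21528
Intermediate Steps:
(H(-201) + 82359) + (34393 - 1*138079) = (-201 + 82359) + (34393 - 1*138079) = 82158 + (34393 - 138079) = 82158 - 103686 = -21528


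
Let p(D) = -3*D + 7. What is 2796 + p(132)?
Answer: 2407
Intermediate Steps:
p(D) = 7 - 3*D
2796 + p(132) = 2796 + (7 - 3*132) = 2796 + (7 - 396) = 2796 - 389 = 2407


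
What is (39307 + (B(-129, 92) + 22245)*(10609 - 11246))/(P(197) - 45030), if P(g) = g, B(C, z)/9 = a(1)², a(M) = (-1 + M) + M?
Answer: 14136491/44833 ≈ 315.31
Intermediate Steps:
a(M) = -1 + 2*M
B(C, z) = 9 (B(C, z) = 9*(-1 + 2*1)² = 9*(-1 + 2)² = 9*1² = 9*1 = 9)
(39307 + (B(-129, 92) + 22245)*(10609 - 11246))/(P(197) - 45030) = (39307 + (9 + 22245)*(10609 - 11246))/(197 - 45030) = (39307 + 22254*(-637))/(-44833) = (39307 - 14175798)*(-1/44833) = -14136491*(-1/44833) = 14136491/44833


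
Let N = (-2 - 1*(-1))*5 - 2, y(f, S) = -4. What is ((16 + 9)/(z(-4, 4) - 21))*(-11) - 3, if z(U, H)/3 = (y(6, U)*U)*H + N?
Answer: -29/6 ≈ -4.8333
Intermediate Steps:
N = -7 (N = (-2 + 1)*5 - 2 = -1*5 - 2 = -5 - 2 = -7)
z(U, H) = -21 - 12*H*U (z(U, H) = 3*((-4*U)*H - 7) = 3*(-4*H*U - 7) = 3*(-7 - 4*H*U) = -21 - 12*H*U)
((16 + 9)/(z(-4, 4) - 21))*(-11) - 3 = ((16 + 9)/((-21 - 12*4*(-4)) - 21))*(-11) - 3 = (25/((-21 + 192) - 21))*(-11) - 3 = (25/(171 - 21))*(-11) - 3 = (25/150)*(-11) - 3 = (25*(1/150))*(-11) - 3 = (⅙)*(-11) - 3 = -11/6 - 3 = -29/6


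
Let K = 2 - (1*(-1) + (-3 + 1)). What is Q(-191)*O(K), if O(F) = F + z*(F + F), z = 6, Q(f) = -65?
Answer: -4225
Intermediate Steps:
K = 5 (K = 2 - (-1 - 2) = 2 - 1*(-3) = 2 + 3 = 5)
O(F) = 13*F (O(F) = F + 6*(F + F) = F + 6*(2*F) = F + 12*F = 13*F)
Q(-191)*O(K) = -845*5 = -65*65 = -4225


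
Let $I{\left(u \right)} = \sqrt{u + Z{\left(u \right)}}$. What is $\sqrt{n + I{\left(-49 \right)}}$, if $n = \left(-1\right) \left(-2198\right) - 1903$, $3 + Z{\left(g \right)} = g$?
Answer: $\sqrt{295 + i \sqrt{101}} \approx 17.178 + 0.2925 i$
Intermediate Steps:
$Z{\left(g \right)} = -3 + g$
$n = 295$ ($n = 2198 - 1903 = 295$)
$I{\left(u \right)} = \sqrt{-3 + 2 u}$ ($I{\left(u \right)} = \sqrt{u + \left(-3 + u\right)} = \sqrt{-3 + 2 u}$)
$\sqrt{n + I{\left(-49 \right)}} = \sqrt{295 + \sqrt{-3 + 2 \left(-49\right)}} = \sqrt{295 + \sqrt{-3 - 98}} = \sqrt{295 + \sqrt{-101}} = \sqrt{295 + i \sqrt{101}}$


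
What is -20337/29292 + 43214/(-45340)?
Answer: -182325339/110674940 ≈ -1.6474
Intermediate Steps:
-20337/29292 + 43214/(-45340) = -20337*1/29292 + 43214*(-1/45340) = -6779/9764 - 21607/22670 = -182325339/110674940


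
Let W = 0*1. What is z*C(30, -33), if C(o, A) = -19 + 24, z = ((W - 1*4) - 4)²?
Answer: 320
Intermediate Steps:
W = 0
z = 64 (z = ((0 - 1*4) - 4)² = ((0 - 4) - 4)² = (-4 - 4)² = (-8)² = 64)
C(o, A) = 5
z*C(30, -33) = 64*5 = 320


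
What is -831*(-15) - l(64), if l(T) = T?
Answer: 12401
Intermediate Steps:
-831*(-15) - l(64) = -831*(-15) - 1*64 = 12465 - 64 = 12401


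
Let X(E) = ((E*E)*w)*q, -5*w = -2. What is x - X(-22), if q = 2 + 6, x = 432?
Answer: -5584/5 ≈ -1116.8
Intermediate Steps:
w = 2/5 (w = -1/5*(-2) = 2/5 ≈ 0.40000)
q = 8
X(E) = 16*E**2/5 (X(E) = ((E*E)*(2/5))*8 = (E**2*(2/5))*8 = (2*E**2/5)*8 = 16*E**2/5)
x - X(-22) = 432 - 16*(-22)**2/5 = 432 - 16*484/5 = 432 - 1*7744/5 = 432 - 7744/5 = -5584/5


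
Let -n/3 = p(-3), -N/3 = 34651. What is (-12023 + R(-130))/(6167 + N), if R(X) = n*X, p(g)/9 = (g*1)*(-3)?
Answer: -19567/97786 ≈ -0.20010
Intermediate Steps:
N = -103953 (N = -3*34651 = -103953)
p(g) = -27*g (p(g) = 9*((g*1)*(-3)) = 9*(g*(-3)) = 9*(-3*g) = -27*g)
n = -243 (n = -(-81)*(-3) = -3*81 = -243)
R(X) = -243*X
(-12023 + R(-130))/(6167 + N) = (-12023 - 243*(-130))/(6167 - 103953) = (-12023 + 31590)/(-97786) = 19567*(-1/97786) = -19567/97786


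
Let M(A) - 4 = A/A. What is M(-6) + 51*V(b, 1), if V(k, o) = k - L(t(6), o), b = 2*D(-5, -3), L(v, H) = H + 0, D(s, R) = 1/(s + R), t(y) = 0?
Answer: -235/4 ≈ -58.750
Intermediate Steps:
D(s, R) = 1/(R + s)
L(v, H) = H
b = -¼ (b = 2/(-3 - 5) = 2/(-8) = 2*(-⅛) = -¼ ≈ -0.25000)
V(k, o) = k - o
M(A) = 5 (M(A) = 4 + A/A = 4 + 1 = 5)
M(-6) + 51*V(b, 1) = 5 + 51*(-¼ - 1*1) = 5 + 51*(-¼ - 1) = 5 + 51*(-5/4) = 5 - 255/4 = -235/4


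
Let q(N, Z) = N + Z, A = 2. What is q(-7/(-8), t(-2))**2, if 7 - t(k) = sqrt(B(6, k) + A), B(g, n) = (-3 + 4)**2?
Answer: 4161/64 - 63*sqrt(3)/4 ≈ 37.736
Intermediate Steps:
B(g, n) = 1 (B(g, n) = 1**2 = 1)
t(k) = 7 - sqrt(3) (t(k) = 7 - sqrt(1 + 2) = 7 - sqrt(3))
q(-7/(-8), t(-2))**2 = (-7/(-8) + (7 - sqrt(3)))**2 = (-7*(-1/8) + (7 - sqrt(3)))**2 = (7/8 + (7 - sqrt(3)))**2 = (63/8 - sqrt(3))**2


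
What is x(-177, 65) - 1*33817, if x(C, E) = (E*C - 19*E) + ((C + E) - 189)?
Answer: -46858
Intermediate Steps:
x(C, E) = -189 + C - 18*E + C*E (x(C, E) = (C*E - 19*E) + (-189 + C + E) = (-19*E + C*E) + (-189 + C + E) = -189 + C - 18*E + C*E)
x(-177, 65) - 1*33817 = (-189 - 177 - 18*65 - 177*65) - 1*33817 = (-189 - 177 - 1170 - 11505) - 33817 = -13041 - 33817 = -46858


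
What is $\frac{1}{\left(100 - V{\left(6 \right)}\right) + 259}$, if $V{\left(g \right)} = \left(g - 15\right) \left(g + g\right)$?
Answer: $\frac{1}{467} \approx 0.0021413$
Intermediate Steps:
$V{\left(g \right)} = 2 g \left(-15 + g\right)$ ($V{\left(g \right)} = \left(-15 + g\right) 2 g = 2 g \left(-15 + g\right)$)
$\frac{1}{\left(100 - V{\left(6 \right)}\right) + 259} = \frac{1}{\left(100 - 2 \cdot 6 \left(-15 + 6\right)\right) + 259} = \frac{1}{\left(100 - 2 \cdot 6 \left(-9\right)\right) + 259} = \frac{1}{\left(100 - -108\right) + 259} = \frac{1}{\left(100 + 108\right) + 259} = \frac{1}{208 + 259} = \frac{1}{467}$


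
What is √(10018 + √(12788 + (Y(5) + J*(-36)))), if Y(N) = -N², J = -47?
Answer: √(10018 + 7*√295) ≈ 100.69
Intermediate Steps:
√(10018 + √(12788 + (Y(5) + J*(-36)))) = √(10018 + √(12788 + (-1*5² - 47*(-36)))) = √(10018 + √(12788 + (-1*25 + 1692))) = √(10018 + √(12788 + (-25 + 1692))) = √(10018 + √(12788 + 1667)) = √(10018 + √14455) = √(10018 + 7*√295)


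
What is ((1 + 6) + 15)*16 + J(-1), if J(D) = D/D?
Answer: 353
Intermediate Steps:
J(D) = 1
((1 + 6) + 15)*16 + J(-1) = ((1 + 6) + 15)*16 + 1 = (7 + 15)*16 + 1 = 22*16 + 1 = 352 + 1 = 353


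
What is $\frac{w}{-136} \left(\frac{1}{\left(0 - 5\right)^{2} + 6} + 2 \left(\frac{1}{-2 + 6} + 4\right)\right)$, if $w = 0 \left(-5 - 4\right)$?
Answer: $0$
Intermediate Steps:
$w = 0$ ($w = 0 \left(-9\right) = 0$)
$\frac{w}{-136} \left(\frac{1}{\left(0 - 5\right)^{2} + 6} + 2 \left(\frac{1}{-2 + 6} + 4\right)\right) = \frac{0}{-136} \left(\frac{1}{\left(0 - 5\right)^{2} + 6} + 2 \left(\frac{1}{-2 + 6} + 4\right)\right) = 0 \left(- \frac{1}{136}\right) \left(\frac{1}{\left(-5\right)^{2} + 6} + 2 \left(\frac{1}{4} + 4\right)\right) = 0 \left(\frac{1}{25 + 6} + 2 \left(\frac{1}{4} + 4\right)\right) = 0 \left(\frac{1}{31} + 2 \cdot \frac{17}{4}\right) = 0 \left(\frac{1}{31} + \frac{17}{2}\right) = 0 \cdot \frac{529}{62} = 0$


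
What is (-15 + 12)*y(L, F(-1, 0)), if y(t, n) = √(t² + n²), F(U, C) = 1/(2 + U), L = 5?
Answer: -3*√26 ≈ -15.297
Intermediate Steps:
y(t, n) = √(n² + t²)
(-15 + 12)*y(L, F(-1, 0)) = (-15 + 12)*√((1/(2 - 1))² + 5²) = -3*√((1/1)² + 25) = -3*√(1² + 25) = -3*√(1 + 25) = -3*√26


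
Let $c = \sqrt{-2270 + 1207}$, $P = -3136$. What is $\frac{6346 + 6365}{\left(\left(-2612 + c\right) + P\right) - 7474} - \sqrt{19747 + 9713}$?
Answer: $- \frac{168064842}{174822347} - 2 \sqrt{7365} - \frac{12711 i \sqrt{1063}}{174822347} \approx -172.6 - 0.0023706 i$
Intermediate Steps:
$c = i \sqrt{1063}$ ($c = \sqrt{-1063} = i \sqrt{1063} \approx 32.604 i$)
$\frac{6346 + 6365}{\left(\left(-2612 + c\right) + P\right) - 7474} - \sqrt{19747 + 9713} = \frac{6346 + 6365}{\left(\left(-2612 + i \sqrt{1063}\right) - 3136\right) - 7474} - \sqrt{19747 + 9713} = \frac{12711}{\left(-5748 + i \sqrt{1063}\right) - 7474} - \sqrt{29460} = \frac{12711}{-13222 + i \sqrt{1063}} - 2 \sqrt{7365} = - 2 \sqrt{7365} + \frac{12711}{-13222 + i \sqrt{1063}}$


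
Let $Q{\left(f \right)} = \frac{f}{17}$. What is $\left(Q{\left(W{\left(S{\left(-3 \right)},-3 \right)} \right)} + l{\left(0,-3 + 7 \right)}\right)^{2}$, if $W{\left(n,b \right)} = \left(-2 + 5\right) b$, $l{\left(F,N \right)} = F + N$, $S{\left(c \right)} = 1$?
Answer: $\frac{3481}{289} \approx 12.045$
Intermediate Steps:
$W{\left(n,b \right)} = 3 b$
$Q{\left(f \right)} = \frac{f}{17}$ ($Q{\left(f \right)} = f \frac{1}{17} = \frac{f}{17}$)
$\left(Q{\left(W{\left(S{\left(-3 \right)},-3 \right)} \right)} + l{\left(0,-3 + 7 \right)}\right)^{2} = \left(\frac{3 \left(-3\right)}{17} + \left(0 + \left(-3 + 7\right)\right)\right)^{2} = \left(\frac{1}{17} \left(-9\right) + \left(0 + 4\right)\right)^{2} = \left(- \frac{9}{17} + 4\right)^{2} = \left(\frac{59}{17}\right)^{2} = \frac{3481}{289}$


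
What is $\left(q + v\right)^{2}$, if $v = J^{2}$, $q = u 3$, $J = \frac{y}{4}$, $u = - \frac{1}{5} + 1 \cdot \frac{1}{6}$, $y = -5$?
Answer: $\frac{13689}{6400} \approx 2.1389$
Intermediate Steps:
$u = - \frac{1}{30}$ ($u = \left(-1\right) \frac{1}{5} + 1 \cdot \frac{1}{6} = - \frac{1}{5} + \frac{1}{6} = - \frac{1}{30} \approx -0.033333$)
$J = - \frac{5}{4} \approx -1.25$
$q = - \frac{1}{10}$ ($q = \left(- \frac{1}{30}\right) 3 = - \frac{1}{10} \approx -0.1$)
$v = \frac{25}{16}$ ($v = \left(- \frac{5}{4}\right)^{2} = \frac{25}{16} \approx 1.5625$)
$\left(q + v\right)^{2} = \left(- \frac{1}{10} + \frac{25}{16}\right)^{2} = \left(\frac{117}{80}\right)^{2} = \frac{13689}{6400}$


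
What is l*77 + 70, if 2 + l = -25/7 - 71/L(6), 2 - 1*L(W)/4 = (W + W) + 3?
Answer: -13201/52 ≈ -253.87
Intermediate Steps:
L(W) = -4 - 8*W (L(W) = 8 - 4*((W + W) + 3) = 8 - 4*(2*W + 3) = 8 - 4*(3 + 2*W) = 8 + (-12 - 8*W) = -4 - 8*W)
l = -1531/364 (l = -2 + (-25/7 - 71/(-4 - 8*6)) = -2 + (-25*⅐ - 71/(-4 - 48)) = -2 + (-25/7 - 71/(-52)) = -2 + (-25/7 - 71*(-1/52)) = -2 + (-25/7 + 71/52) = -2 - 803/364 = -1531/364 ≈ -4.2060)
l*77 + 70 = -1531/364*77 + 70 = -16841/52 + 70 = -13201/52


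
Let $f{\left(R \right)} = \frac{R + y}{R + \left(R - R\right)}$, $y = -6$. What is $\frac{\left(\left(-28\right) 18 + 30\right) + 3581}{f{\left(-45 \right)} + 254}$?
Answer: $\frac{46605}{3827} \approx 12.178$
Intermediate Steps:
$f{\left(R \right)} = \frac{-6 + R}{R}$ ($f{\left(R \right)} = \frac{R - 6}{R + \left(R - R\right)} = \frac{-6 + R}{R + 0} = \frac{-6 + R}{R}$)
$\frac{\left(\left(-28\right) 18 + 30\right) + 3581}{f{\left(-45 \right)} + 254} = \frac{\left(\left(-28\right) 18 + 30\right) + 3581}{\frac{-6 - 45}{-45} + 254} = \frac{\left(-504 + 30\right) + 3581}{\left(- \frac{1}{45}\right) \left(-51\right) + 254} = \frac{-474 + 3581}{\frac{17}{15} + 254} = \frac{3107}{\frac{3827}{15}} = 3107 \cdot \frac{15}{3827} = \frac{46605}{3827}$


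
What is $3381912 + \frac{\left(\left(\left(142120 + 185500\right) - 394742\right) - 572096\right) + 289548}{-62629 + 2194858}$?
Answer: $\frac{7211010492178}{2132229} \approx 3.3819 \cdot 10^{6}$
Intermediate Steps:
$3381912 + \frac{\left(\left(\left(142120 + 185500\right) - 394742\right) - 572096\right) + 289548}{-62629 + 2194858} = 3381912 + \frac{\left(\left(327620 - 394742\right) - 572096\right) + 289548}{2132229} = 3381912 + \left(\left(\left(327620 - 394742\right) - 572096\right) + 289548\right) \frac{1}{2132229} = 3381912 + \left(\left(-67122 - 572096\right) + 289548\right) \frac{1}{2132229} = 3381912 + \left(-639218 + 289548\right) \frac{1}{2132229} = 3381912 - \frac{349670}{2132229} = \frac{7211010492178}{2132229}$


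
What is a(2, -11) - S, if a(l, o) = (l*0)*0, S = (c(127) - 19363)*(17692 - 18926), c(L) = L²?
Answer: -3990756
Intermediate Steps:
S = 3990756 (S = (127² - 19363)*(17692 - 18926) = (16129 - 19363)*(-1234) = -3234*(-1234) = 3990756)
a(l, o) = 0 (a(l, o) = 0*0 = 0)
a(2, -11) - S = 0 - 1*3990756 = 0 - 3990756 = -3990756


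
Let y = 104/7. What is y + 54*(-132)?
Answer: -49792/7 ≈ -7113.1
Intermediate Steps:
y = 104/7 (y = 104*(⅐) = 104/7 ≈ 14.857)
y + 54*(-132) = 104/7 + 54*(-132) = 104/7 - 7128 = -49792/7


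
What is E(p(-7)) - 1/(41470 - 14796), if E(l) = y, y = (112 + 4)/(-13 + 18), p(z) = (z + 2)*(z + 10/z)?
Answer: 3094179/133370 ≈ 23.200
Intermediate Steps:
p(z) = (2 + z)*(z + 10/z)
y = 116/5 ≈ 23.200
E(l) = 116/5
E(p(-7)) - 1/(41470 - 14796) = 116/5 - 1/(41470 - 14796) = 116/5 - 1/26674 = 3094179/133370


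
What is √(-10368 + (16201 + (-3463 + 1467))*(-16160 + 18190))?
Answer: √28825782 ≈ 5369.0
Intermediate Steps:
√(-10368 + (16201 + (-3463 + 1467))*(-16160 + 18190)) = √(-10368 + (16201 - 1996)*2030) = √(-10368 + 14205*2030) = √(-10368 + 28836150) = √28825782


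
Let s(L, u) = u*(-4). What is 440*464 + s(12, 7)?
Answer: 204132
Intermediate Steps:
s(L, u) = -4*u
440*464 + s(12, 7) = 440*464 - 4*7 = 204160 - 28 = 204132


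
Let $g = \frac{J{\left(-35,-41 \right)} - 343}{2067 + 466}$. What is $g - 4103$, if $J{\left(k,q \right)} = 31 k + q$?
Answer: $- \frac{10394368}{2533} \approx -4103.6$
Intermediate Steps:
$J{\left(k,q \right)} = q + 31 k$
$g = - \frac{1469}{2533}$ ($g = \frac{\left(-41 + 31 \left(-35\right)\right) - 343}{2067 + 466} = \frac{\left(-41 - 1085\right) - 343}{2533} = \left(-1126 - 343\right) \frac{1}{2533} = \left(-1469\right) \frac{1}{2533} = - \frac{1469}{2533} \approx -0.57994$)
$g - 4103 = - \frac{1469}{2533} - 4103 = - \frac{10394368}{2533}$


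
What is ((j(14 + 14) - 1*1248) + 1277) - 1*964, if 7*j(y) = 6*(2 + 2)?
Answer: -6521/7 ≈ -931.57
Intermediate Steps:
j(y) = 24/7 (j(y) = (6*(2 + 2))/7 = (6*4)/7 = (⅐)*24 = 24/7)
((j(14 + 14) - 1*1248) + 1277) - 1*964 = ((24/7 - 1*1248) + 1277) - 1*964 = ((24/7 - 1248) + 1277) - 964 = (-8712/7 + 1277) - 964 = 227/7 - 964 = -6521/7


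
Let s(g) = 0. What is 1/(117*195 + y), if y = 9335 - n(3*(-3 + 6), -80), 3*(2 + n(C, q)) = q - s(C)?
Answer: 3/96536 ≈ 3.1076e-5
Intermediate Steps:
n(C, q) = -2 + q/3 (n(C, q) = -2 + (q - 1*0)/3 = -2 + (q + 0)/3 = -2 + q/3)
y = 28091/3 (y = 9335 - (-2 + (1/3)*(-80)) = 9335 - (-2 - 80/3) = 9335 - 1*(-86/3) = 9335 + 86/3 = 28091/3 ≈ 9363.7)
1/(117*195 + y) = 1/(117*195 + 28091/3) = 1/(22815 + 28091/3) = 1/(96536/3) = 3/96536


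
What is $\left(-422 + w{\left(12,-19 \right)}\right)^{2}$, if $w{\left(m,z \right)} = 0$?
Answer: $178084$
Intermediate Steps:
$\left(-422 + w{\left(12,-19 \right)}\right)^{2} = \left(-422 + 0\right)^{2} = \left(-422\right)^{2} = 178084$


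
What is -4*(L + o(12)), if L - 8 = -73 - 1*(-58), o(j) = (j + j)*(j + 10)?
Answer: -2084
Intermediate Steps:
o(j) = 2*j*(10 + j) (o(j) = (2*j)*(10 + j) = 2*j*(10 + j))
L = -7 (L = 8 + (-73 - 1*(-58)) = 8 + (-73 + 58) = 8 - 15 = -7)
-4*(L + o(12)) = -4*(-7 + 2*12*(10 + 12)) = -4*(-7 + 2*12*22) = -4*(-7 + 528) = -4*521 = -2084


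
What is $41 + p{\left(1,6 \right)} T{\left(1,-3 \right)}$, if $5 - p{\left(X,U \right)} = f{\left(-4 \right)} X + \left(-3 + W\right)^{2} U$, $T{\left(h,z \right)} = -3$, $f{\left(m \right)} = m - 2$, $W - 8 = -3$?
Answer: $80$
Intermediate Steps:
$W = 5$ ($W = 8 - 3 = 5$)
$f{\left(m \right)} = -2 + m$
$p{\left(X,U \right)} = 5 - 4 U + 6 X$ ($p{\left(X,U \right)} = 5 - \left(\left(-2 - 4\right) X + \left(-3 + 5\right)^{2} U\right) = 5 - \left(- 6 X + 2^{2} U\right) = 5 - \left(- 6 X + 4 U\right) = 5 - 4 U + 6 X$)
$41 + p{\left(1,6 \right)} T{\left(1,-3 \right)} = 41 + \left(5 - 24 + 6 \cdot 1\right) \left(-3\right) = 41 + \left(5 - 24 + 6\right) \left(-3\right) = 41 - -39 = 41 + 39 = 80$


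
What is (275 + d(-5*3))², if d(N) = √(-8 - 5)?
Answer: (275 + I*√13)² ≈ 75612.0 + 1983.0*I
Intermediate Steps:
d(N) = I*√13 (d(N) = √(-13) = I*√13)
(275 + d(-5*3))² = (275 + I*√13)²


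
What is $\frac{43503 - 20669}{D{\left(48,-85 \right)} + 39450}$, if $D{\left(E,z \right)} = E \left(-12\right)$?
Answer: $\frac{11417}{19437} \approx 0.58739$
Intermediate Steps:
$D{\left(E,z \right)} = - 12 E$
$\frac{43503 - 20669}{D{\left(48,-85 \right)} + 39450} = \frac{43503 - 20669}{\left(-12\right) 48 + 39450} = \frac{22834}{-576 + 39450} = \frac{22834}{38874} = 22834 \cdot \frac{1}{38874} = \frac{11417}{19437}$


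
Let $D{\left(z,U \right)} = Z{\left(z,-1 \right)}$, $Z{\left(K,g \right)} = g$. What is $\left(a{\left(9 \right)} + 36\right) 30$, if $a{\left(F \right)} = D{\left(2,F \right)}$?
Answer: $1050$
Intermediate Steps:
$D{\left(z,U \right)} = -1$
$a{\left(F \right)} = -1$
$\left(a{\left(9 \right)} + 36\right) 30 = \left(-1 + 36\right) 30 = 35 \cdot 30 = 1050$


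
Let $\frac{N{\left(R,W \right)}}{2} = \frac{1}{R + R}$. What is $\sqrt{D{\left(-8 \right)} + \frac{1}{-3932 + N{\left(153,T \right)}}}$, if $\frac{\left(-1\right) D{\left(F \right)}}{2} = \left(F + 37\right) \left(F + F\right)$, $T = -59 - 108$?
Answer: $\frac{\sqrt{335858460811165}}{601595} \approx 30.463$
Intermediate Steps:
$T = -167$ ($T = -59 - 108 = -167$)
$D{\left(F \right)} = - 4 F \left(37 + F\right)$ ($D{\left(F \right)} = - 2 \left(F + 37\right) \left(F + F\right) = - 2 \left(37 + F\right) 2 F = - 2 \cdot 2 F \left(37 + F\right) = - 4 F \left(37 + F\right)$)
$N{\left(R,W \right)} = \frac{1}{R}$ ($N{\left(R,W \right)} = \frac{2}{R + R} = \frac{2}{2 R} = 2 \frac{1}{2 R} = \frac{1}{R}$)
$\sqrt{D{\left(-8 \right)} + \frac{1}{-3932 + N{\left(153,T \right)}}} = \sqrt{\left(-4\right) \left(-8\right) \left(37 - 8\right) + \frac{1}{-3932 + \frac{1}{153}}} = \sqrt{\left(-4\right) \left(-8\right) 29 + \frac{1}{-3932 + \frac{1}{153}}} = \sqrt{928 + \frac{1}{- \frac{601595}{153}}} = \sqrt{928 - \frac{153}{601595}} = \sqrt{\frac{558280007}{601595}} = \frac{\sqrt{335858460811165}}{601595}$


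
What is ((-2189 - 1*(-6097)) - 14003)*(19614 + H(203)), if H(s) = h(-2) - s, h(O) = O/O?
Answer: -195964140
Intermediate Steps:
h(O) = 1
H(s) = 1 - s
((-2189 - 1*(-6097)) - 14003)*(19614 + H(203)) = ((-2189 - 1*(-6097)) - 14003)*(19614 + (1 - 1*203)) = ((-2189 + 6097) - 14003)*(19614 + (1 - 203)) = (3908 - 14003)*(19614 - 202) = -10095*19412 = -195964140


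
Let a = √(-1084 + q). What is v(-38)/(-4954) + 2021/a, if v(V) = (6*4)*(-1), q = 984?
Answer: 12/2477 - 2021*I/10 ≈ 0.0048446 - 202.1*I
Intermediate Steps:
v(V) = -24 (v(V) = 24*(-1) = -24)
a = 10*I (a = √(-1084 + 984) = √(-100) = 10*I ≈ 10.0*I)
v(-38)/(-4954) + 2021/a = -24/(-4954) + 2021/((10*I)) = -24*(-1/4954) + 2021*(-I/10) = 12/2477 - 2021*I/10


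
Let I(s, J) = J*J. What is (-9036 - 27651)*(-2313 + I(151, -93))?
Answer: -232448832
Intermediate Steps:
I(s, J) = J²
(-9036 - 27651)*(-2313 + I(151, -93)) = (-9036 - 27651)*(-2313 + (-93)²) = -36687*(-2313 + 8649) = -36687*6336 = -232448832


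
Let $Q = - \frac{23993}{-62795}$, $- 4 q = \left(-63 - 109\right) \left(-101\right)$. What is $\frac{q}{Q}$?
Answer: $- \frac{272718685}{23993} \approx -11367.0$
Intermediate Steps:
$q = -4343$ ($q = - \frac{\left(-63 - 109\right) \left(-101\right)}{4} = - \frac{\left(-172\right) \left(-101\right)}{4} = \left(- \frac{1}{4}\right) 17372 = -4343$)
$Q = \frac{23993}{62795}$ ($Q = \left(-23993\right) \left(- \frac{1}{62795}\right) = \frac{23993}{62795} \approx 0.38208$)
$\frac{q}{Q} = - \frac{4343}{\frac{23993}{62795}} = \left(-4343\right) \frac{62795}{23993} = - \frac{272718685}{23993}$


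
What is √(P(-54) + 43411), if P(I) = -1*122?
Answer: √43289 ≈ 208.06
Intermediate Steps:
P(I) = -122
√(P(-54) + 43411) = √(-122 + 43411) = √43289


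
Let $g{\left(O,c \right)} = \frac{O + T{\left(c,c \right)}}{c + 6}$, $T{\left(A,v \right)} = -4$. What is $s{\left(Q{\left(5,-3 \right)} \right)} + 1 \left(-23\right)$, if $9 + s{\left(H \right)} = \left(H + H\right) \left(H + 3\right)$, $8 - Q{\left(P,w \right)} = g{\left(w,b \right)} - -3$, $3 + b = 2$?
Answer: $\frac{2208}{25} \approx 88.32$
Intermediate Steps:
$b = -1$ ($b = -3 + 2 = -1$)
$g{\left(O,c \right)} = \frac{-4 + O}{6 + c}$ ($g{\left(O,c \right)} = \frac{O - 4}{c + 6} = \frac{-4 + O}{6 + c}$)
$Q{\left(P,w \right)} = \frac{29}{5} - \frac{w}{5}$ ($Q{\left(P,w \right)} = 8 - \left(\frac{-4 + w}{6 - 1} - -3\right) = 8 - \left(\frac{-4 + w}{5} + 3\right) = 8 - \left(\left(- \frac{4}{5} + \frac{w}{5}\right) + 3\right) = 8 - \left(\frac{11}{5} + \frac{w}{5}\right) = \frac{29}{5} - \frac{w}{5}$)
$s{\left(H \right)} = -9 + 2 H \left(3 + H\right)$ ($s{\left(H \right)} = -9 + \left(H + H\right) \left(H + 3\right) = -9 + 2 H \left(3 + H\right)$)
$s{\left(Q{\left(5,-3 \right)} \right)} + 1 \left(-23\right) = \left(-9 + 2 \left(\frac{29}{5} - - \frac{3}{5}\right)^{2} + 6 \left(\frac{29}{5} - - \frac{3}{5}\right)\right) + 1 \left(-23\right) = \left(-9 + 2 \left(\frac{29}{5} + \frac{3}{5}\right)^{2} + 6 \left(\frac{29}{5} + \frac{3}{5}\right)\right) - 23 = \left(-9 + 2 \left(\frac{32}{5}\right)^{2} + 6 \cdot \frac{32}{5}\right) - 23 = \left(-9 + 2 \cdot \frac{1024}{25} + \frac{192}{5}\right) - 23 = \left(-9 + \frac{2048}{25} + \frac{192}{5}\right) - 23 = \frac{2783}{25} - 23 = \frac{2208}{25}$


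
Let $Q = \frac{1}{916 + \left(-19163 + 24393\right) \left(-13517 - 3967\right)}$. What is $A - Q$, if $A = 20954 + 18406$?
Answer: $\frac{3599094301441}{91440404} \approx 39360.0$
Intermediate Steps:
$A = 39360$
$Q = - \frac{1}{91440404}$ ($Q = \frac{1}{916 + 5230 \left(-17484\right)} = \frac{1}{916 - 91441320} = \frac{1}{-91440404} = - \frac{1}{91440404} \approx -1.0936 \cdot 10^{-8}$)
$A - Q = 39360 - - \frac{1}{91440404} = 39360 + \frac{1}{91440404} = \frac{3599094301441}{91440404}$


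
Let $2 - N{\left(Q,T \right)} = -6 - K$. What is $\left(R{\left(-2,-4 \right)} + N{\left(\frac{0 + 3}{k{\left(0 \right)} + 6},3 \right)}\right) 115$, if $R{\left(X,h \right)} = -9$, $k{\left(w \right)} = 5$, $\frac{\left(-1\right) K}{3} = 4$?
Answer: $-1495$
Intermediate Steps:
$K = -12$ ($K = \left(-3\right) 4 = -12$)
$N{\left(Q,T \right)} = -4$ ($N{\left(Q,T \right)} = 2 - \left(-6 - -12\right) = 2 - \left(-6 + 12\right) = 2 - 6 = -4$)
$\left(R{\left(-2,-4 \right)} + N{\left(\frac{0 + 3}{k{\left(0 \right)} + 6},3 \right)}\right) 115 = \left(-9 - 4\right) 115 = \left(-13\right) 115 = -1495$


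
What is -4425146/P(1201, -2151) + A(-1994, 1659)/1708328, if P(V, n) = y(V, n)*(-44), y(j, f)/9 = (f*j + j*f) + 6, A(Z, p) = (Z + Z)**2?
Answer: 184843771396141/19859425749648 ≈ 9.3076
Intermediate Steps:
A(Z, p) = 4*Z**2 (A(Z, p) = (2*Z)**2 = 4*Z**2)
y(j, f) = 54 + 18*f*j (y(j, f) = 9*((f*j + j*f) + 6) = 9*((f*j + f*j) + 6) = 9*(2*f*j + 6) = 9*(6 + 2*f*j) = 54 + 18*f*j)
P(V, n) = -2376 - 792*V*n (P(V, n) = (54 + 18*n*V)*(-44) = (54 + 18*V*n)*(-44) = -2376 - 792*V*n)
-4425146/P(1201, -2151) + A(-1994, 1659)/1708328 = -4425146/(-2376 - 792*1201*(-2151)) + (4*(-1994)**2)/1708328 = -4425146/(-2376 + 2046013992) + (4*3976036)*(1/1708328) = -4425146/2046011616 + 15904144*(1/1708328) = -4425146*1/2046011616 + 1988018/213541 = -201143/93000528 + 1988018/213541 = 184843771396141/19859425749648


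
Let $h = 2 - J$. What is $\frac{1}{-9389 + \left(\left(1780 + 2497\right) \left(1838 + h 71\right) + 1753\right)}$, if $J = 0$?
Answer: $\frac{1}{8460824} \approx 1.1819 \cdot 10^{-7}$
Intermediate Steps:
$h = 2$ ($h = 2 - 0 = 2 + 0 = 2$)
$\frac{1}{-9389 + \left(\left(1780 + 2497\right) \left(1838 + h 71\right) + 1753\right)} = \frac{1}{-9389 + \left(\left(1780 + 2497\right) \left(1838 + 2 \cdot 71\right) + 1753\right)} = \frac{1}{-9389 + \left(4277 \left(1838 + 142\right) + 1753\right)} = \frac{1}{-9389 + \left(4277 \cdot 1980 + 1753\right)} = \frac{1}{-9389 + \left(8468460 + 1753\right)} = \frac{1}{-9389 + 8470213} = \frac{1}{8460824}$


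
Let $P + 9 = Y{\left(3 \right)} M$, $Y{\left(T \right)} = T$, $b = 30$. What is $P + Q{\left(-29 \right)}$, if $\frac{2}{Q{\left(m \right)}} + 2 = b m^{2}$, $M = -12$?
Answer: $- \frac{567629}{12614} \approx -45.0$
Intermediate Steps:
$Q{\left(m \right)} = \frac{2}{-2 + 30 m^{2}}$
$P = -45$ ($P = -9 + 3 \left(-12\right) = -9 - 36 = -45$)
$P + Q{\left(-29 \right)} = -45 + \frac{1}{-1 + 15 \left(-29\right)^{2}} = -45 + \frac{1}{-1 + 15 \cdot 841} = -45 + \frac{1}{-1 + 12615} = -45 + \frac{1}{12614} = - \frac{567629}{12614}$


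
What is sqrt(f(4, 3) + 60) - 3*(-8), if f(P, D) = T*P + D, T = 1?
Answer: 24 + sqrt(67) ≈ 32.185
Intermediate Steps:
f(P, D) = D + P (f(P, D) = 1*P + D = P + D = D + P)
sqrt(f(4, 3) + 60) - 3*(-8) = sqrt((3 + 4) + 60) - 3*(-8) = sqrt(7 + 60) + 24 = sqrt(67) + 24 = 24 + sqrt(67)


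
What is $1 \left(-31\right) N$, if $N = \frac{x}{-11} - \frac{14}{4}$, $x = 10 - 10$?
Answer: $\frac{217}{2} \approx 108.5$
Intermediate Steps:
$x = 0$ ($x = 10 - 10 = 0$)
$N = - \frac{7}{2}$ ($N = \frac{0}{-11} - \frac{14}{4} = 0 \left(- \frac{1}{11}\right) - \frac{7}{2} = 0 - \frac{7}{2} = - \frac{7}{2} \approx -3.5$)
$1 \left(-31\right) N = 1 \left(-31\right) \left(- \frac{7}{2}\right) = \left(-31\right) \left(- \frac{7}{2}\right) = \frac{217}{2}$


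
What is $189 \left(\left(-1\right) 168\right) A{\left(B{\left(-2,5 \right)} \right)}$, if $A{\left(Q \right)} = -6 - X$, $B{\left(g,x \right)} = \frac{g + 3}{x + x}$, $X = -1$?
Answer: $158760$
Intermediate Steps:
$B{\left(g,x \right)} = \frac{3 + g}{2 x}$
$A{\left(Q \right)} = -5$ ($A{\left(Q \right)} = -6 - -1 = -6 + 1 = -5$)
$189 \left(\left(-1\right) 168\right) A{\left(B{\left(-2,5 \right)} \right)} = 189 \left(\left(-1\right) 168\right) \left(-5\right) = 189 \left(-168\right) \left(-5\right) = \left(-31752\right) \left(-5\right) = 158760$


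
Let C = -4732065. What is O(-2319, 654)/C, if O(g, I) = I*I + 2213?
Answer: -429929/4732065 ≈ -0.090854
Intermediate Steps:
O(g, I) = 2213 + I**2 (O(g, I) = I**2 + 2213 = 2213 + I**2)
O(-2319, 654)/C = (2213 + 654**2)/(-4732065) = (2213 + 427716)*(-1/4732065) = 429929*(-1/4732065) = -429929/4732065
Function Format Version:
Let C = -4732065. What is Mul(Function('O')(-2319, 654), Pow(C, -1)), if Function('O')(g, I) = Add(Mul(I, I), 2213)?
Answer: Rational(-429929, 4732065) ≈ -0.090854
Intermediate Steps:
Function('O')(g, I) = Add(2213, Pow(I, 2)) (Function('O')(g, I) = Add(Pow(I, 2), 2213) = Add(2213, Pow(I, 2)))
Mul(Function('O')(-2319, 654), Pow(C, -1)) = Mul(Add(2213, Pow(654, 2)), Pow(-4732065, -1)) = Mul(Add(2213, 427716), Rational(-1, 4732065)) = Mul(429929, Rational(-1, 4732065)) = Rational(-429929, 4732065)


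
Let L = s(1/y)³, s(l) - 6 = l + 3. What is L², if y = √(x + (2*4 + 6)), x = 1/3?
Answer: (387 + √129)⁶/6321363049 ≈ 6.3216e+5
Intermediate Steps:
x = ⅓ ≈ 0.33333
y = √129/3 (y = √(⅓ + (2*4 + 6)) = √(⅓ + (8 + 6)) = √(⅓ + 14) = √(43/3) = √129/3 ≈ 3.7859)
s(l) = 9 + l (s(l) = 6 + (l + 3) = 6 + (3 + l) = 9 + l)
L = (9 + √129/43)³ (L = (9 + 1/(√129/3))³ = (9 + √129/43)³ ≈ 795.09)
L² = ((387 + √129)³/79507)² = (387 + √129)⁶/6321363049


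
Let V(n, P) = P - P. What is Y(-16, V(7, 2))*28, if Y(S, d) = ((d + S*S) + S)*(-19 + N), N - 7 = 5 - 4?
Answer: -73920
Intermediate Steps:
V(n, P) = 0
N = 8 (N = 7 + (5 - 4) = 7 + 1 = 8)
Y(S, d) = -11*S - 11*d - 11*S**2 (Y(S, d) = ((d + S*S) + S)*(-19 + 8) = ((d + S**2) + S)*(-11) = (S + d + S**2)*(-11) = -11*S - 11*d - 11*S**2)
Y(-16, V(7, 2))*28 = (-11*(-16) - 11*0 - 11*(-16)**2)*28 = (176 + 0 - 11*256)*28 = (176 + 0 - 2816)*28 = -2640*28 = -73920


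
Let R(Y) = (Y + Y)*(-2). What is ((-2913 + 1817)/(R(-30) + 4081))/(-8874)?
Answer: 548/18639837 ≈ 2.9399e-5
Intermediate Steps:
R(Y) = -4*Y (R(Y) = (2*Y)*(-2) = -4*Y)
((-2913 + 1817)/(R(-30) + 4081))/(-8874) = ((-2913 + 1817)/(-4*(-30) + 4081))/(-8874) = -1096/(120 + 4081)*(-1/8874) = -1096/4201*(-1/8874) = 548/18639837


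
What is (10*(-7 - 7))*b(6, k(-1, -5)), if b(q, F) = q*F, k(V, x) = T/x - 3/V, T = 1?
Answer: -2352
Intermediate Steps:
k(V, x) = 1/x - 3/V
b(q, F) = F*q
(10*(-7 - 7))*b(6, k(-1, -5)) = (10*(-7 - 7))*((1/(-5) - 3/(-1))*6) = (10*(-14))*((-1/5 - 3*(-1))*6) = -140*(-1/5 + 3)*6 = -392*6 = -140*84/5 = -2352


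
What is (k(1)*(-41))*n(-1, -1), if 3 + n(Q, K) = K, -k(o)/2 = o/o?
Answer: -328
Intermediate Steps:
k(o) = -2 (k(o) = -2*o/o = -2*1 = -2)
n(Q, K) = -3 + K
(k(1)*(-41))*n(-1, -1) = (-2*(-41))*(-3 - 1) = 82*(-4) = -328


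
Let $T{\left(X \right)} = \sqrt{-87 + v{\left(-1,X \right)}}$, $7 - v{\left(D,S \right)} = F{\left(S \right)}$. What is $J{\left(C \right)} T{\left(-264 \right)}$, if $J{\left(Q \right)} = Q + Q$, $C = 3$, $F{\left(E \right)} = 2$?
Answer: $6 i \sqrt{82} \approx 54.332 i$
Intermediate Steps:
$v{\left(D,S \right)} = 5$ ($v{\left(D,S \right)} = 7 - 2 = 5$)
$J{\left(Q \right)} = 2 Q$
$T{\left(X \right)} = i \sqrt{82}$ ($T{\left(X \right)} = \sqrt{-87 + 5} = \sqrt{-82} = i \sqrt{82}$)
$J{\left(C \right)} T{\left(-264 \right)} = 2 \cdot 3 i \sqrt{82} = 6 i \sqrt{82}$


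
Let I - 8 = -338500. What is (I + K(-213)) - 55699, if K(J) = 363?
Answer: -393828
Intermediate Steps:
I = -338492 (I = 8 - 338500 = -338492)
(I + K(-213)) - 55699 = (-338492 + 363) - 55699 = -338129 - 55699 = -393828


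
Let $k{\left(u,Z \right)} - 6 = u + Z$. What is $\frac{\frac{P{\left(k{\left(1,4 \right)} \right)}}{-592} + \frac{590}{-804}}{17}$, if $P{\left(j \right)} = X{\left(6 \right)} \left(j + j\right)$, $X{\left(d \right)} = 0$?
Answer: $- \frac{295}{6834} \approx -0.043167$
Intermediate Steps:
$k{\left(u,Z \right)} = 6 + Z + u$ ($k{\left(u,Z \right)} = 6 + \left(u + Z\right) = 6 + \left(Z + u\right) = 6 + Z + u$)
$P{\left(j \right)} = 0$ ($P{\left(j \right)} = 0 \left(j + j\right) = 0 \cdot 2 j = 0$)
$\frac{\frac{P{\left(k{\left(1,4 \right)} \right)}}{-592} + \frac{590}{-804}}{17} = \frac{\frac{0}{-592} + \frac{590}{-804}}{17} = \frac{0 \left(- \frac{1}{592}\right) + 590 \left(- \frac{1}{804}\right)}{17} = \frac{0 - \frac{295}{402}}{17} = \frac{1}{17} \left(- \frac{295}{402}\right) = - \frac{295}{6834}$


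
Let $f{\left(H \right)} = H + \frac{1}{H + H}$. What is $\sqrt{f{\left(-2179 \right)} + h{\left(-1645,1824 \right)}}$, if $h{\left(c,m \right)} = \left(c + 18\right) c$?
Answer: $\frac{\sqrt{50789528682346}}{4358} \approx 1635.3$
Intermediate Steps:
$h{\left(c,m \right)} = c \left(18 + c\right)$ ($h{\left(c,m \right)} = \left(18 + c\right) c = c \left(18 + c\right)$)
$f{\left(H \right)} = H + \frac{1}{2 H}$
$\sqrt{f{\left(-2179 \right)} + h{\left(-1645,1824 \right)}} = \sqrt{\left(-2179 + \frac{1}{2 \left(-2179\right)}\right) - 1645 \left(18 - 1645\right)} = \sqrt{\left(-2179 + \frac{1}{2} \left(- \frac{1}{2179}\right)\right) - -2676415} = \sqrt{\left(-2179 - \frac{1}{4358}\right) + 2676415} = \sqrt{- \frac{9496083}{4358} + 2676415} = \sqrt{\frac{11654320487}{4358}} = \frac{\sqrt{50789528682346}}{4358}$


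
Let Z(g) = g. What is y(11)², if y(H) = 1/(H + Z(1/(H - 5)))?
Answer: 36/4489 ≈ 0.0080196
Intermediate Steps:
y(H) = 1/(H + 1/(-5 + H)) (y(H) = 1/(H + 1/(H - 5)) = 1/(H + 1/(-5 + H)))
y(11)² = ((-5 + 11)/(1 + 11*(-5 + 11)))² = (6/(1 + 11*6))² = (6/(1 + 66))² = (6/67)² = 36/4489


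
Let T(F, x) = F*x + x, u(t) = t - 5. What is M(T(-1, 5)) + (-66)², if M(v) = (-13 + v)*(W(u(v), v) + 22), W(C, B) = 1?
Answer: 4057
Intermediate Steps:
u(t) = -5 + t
T(F, x) = x + F*x
M(v) = -299 + 23*v (M(v) = (-13 + v)*(1 + 22) = (-13 + v)*23 = -299 + 23*v)
M(T(-1, 5)) + (-66)² = (-299 + 23*(5*(1 - 1))) + (-66)² = (-299 + 23*(5*0)) + 4356 = (-299 + 23*0) + 4356 = (-299 + 0) + 4356 = -299 + 4356 = 4057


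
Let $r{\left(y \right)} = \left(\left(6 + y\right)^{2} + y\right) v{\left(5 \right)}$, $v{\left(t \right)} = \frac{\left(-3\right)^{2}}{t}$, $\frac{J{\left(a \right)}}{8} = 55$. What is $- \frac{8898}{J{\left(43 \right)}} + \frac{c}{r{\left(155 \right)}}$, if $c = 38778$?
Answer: $- \frac{83454443}{4302540} \approx -19.397$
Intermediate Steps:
$J{\left(a \right)} = 440$ ($J{\left(a \right)} = 8 \cdot 55 = 440$)
$v{\left(t \right)} = \frac{9}{t}$
$r{\left(y \right)} = \frac{9 y}{5} + \frac{9 \left(6 + y\right)^{2}}{5}$ ($r{\left(y \right)} = \left(\left(6 + y\right)^{2} + y\right) \frac{9}{5} = \left(y + \left(6 + y\right)^{2}\right) 9 \cdot \frac{1}{5} = \left(y + \left(6 + y\right)^{2}\right) \frac{9}{5} = \frac{9 y}{5} + \frac{9 \left(6 + y\right)^{2}}{5}$)
$- \frac{8898}{J{\left(43 \right)}} + \frac{c}{r{\left(155 \right)}} = - \frac{8898}{440} + \frac{38778}{\frac{9}{5} \cdot 155 + \frac{9 \left(6 + 155\right)^{2}}{5}} = \left(-8898\right) \frac{1}{440} + \frac{38778}{279 + \frac{9 \cdot 161^{2}}{5}} = - \frac{4449}{220} + \frac{38778}{279 + \frac{9}{5} \cdot 25921} = - \frac{4449}{220} + \frac{38778}{279 + \frac{233289}{5}} = - \frac{4449}{220} + \frac{38778}{\frac{234684}{5}} = - \frac{4449}{220} + 38778 \cdot \frac{5}{234684} = - \frac{4449}{220} + \frac{32315}{39114} = - \frac{83454443}{4302540}$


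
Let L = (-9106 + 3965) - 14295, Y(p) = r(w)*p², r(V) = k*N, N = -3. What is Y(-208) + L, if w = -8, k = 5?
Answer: -668396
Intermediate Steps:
r(V) = -15 (r(V) = 5*(-3) = -15)
Y(p) = -15*p²
L = -19436 (L = -5141 - 14295 = -19436)
Y(-208) + L = -15*(-208)² - 19436 = -15*43264 - 19436 = -648960 - 19436 = -668396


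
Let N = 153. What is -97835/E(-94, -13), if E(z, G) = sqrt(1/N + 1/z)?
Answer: 293505*I*sqrt(94282)/59 ≈ 1.5275e+6*I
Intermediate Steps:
E(z, G) = sqrt(1/153 + 1/z)
-97835/E(-94, -13) = -97835*(-3*I*sqrt(1598)/sqrt(153 - 94)) = -97835*(-3*I*sqrt(94282)/59) = -(-293505)*I*sqrt(94282)/59 = 293505*I*sqrt(94282)/59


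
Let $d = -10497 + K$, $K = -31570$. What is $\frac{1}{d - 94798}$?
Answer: $- \frac{1}{136865} \approx -7.3065 \cdot 10^{-6}$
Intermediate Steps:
$d = -42067$ ($d = -10497 - 31570 = -42067$)
$\frac{1}{d - 94798} = \frac{1}{-42067 - 94798} = \frac{1}{-136865} = - \frac{1}{136865}$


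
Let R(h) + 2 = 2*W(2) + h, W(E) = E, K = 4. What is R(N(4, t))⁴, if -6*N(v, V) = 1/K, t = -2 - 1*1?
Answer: 4879681/331776 ≈ 14.708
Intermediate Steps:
t = -3 (t = -2 - 1 = -3)
N(v, V) = -1/24 (N(v, V) = -⅙/4 = -⅙*¼ = -1/24)
R(h) = 2 + h (R(h) = -2 + (2*2 + h) = -2 + (4 + h) = 2 + h)
R(N(4, t))⁴ = (2 - 1/24)⁴ = (47/24)⁴ = 4879681/331776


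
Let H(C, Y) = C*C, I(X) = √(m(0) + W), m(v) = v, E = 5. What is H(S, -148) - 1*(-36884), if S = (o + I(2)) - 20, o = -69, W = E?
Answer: 44810 - 178*√5 ≈ 44412.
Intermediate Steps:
W = 5
I(X) = √5 (I(X) = √(0 + 5) = √5)
S = -89 + √5 (S = (-69 + √5) - 20 = -89 + √5 ≈ -86.764)
H(C, Y) = C²
H(S, -148) - 1*(-36884) = (-89 + √5)² - 1*(-36884) = (-89 + √5)² + 36884 = 36884 + (-89 + √5)²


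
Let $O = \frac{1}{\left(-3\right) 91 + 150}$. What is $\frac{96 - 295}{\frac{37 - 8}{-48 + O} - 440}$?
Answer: $\frac{1175095}{2601767} \approx 0.45165$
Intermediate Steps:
$O = - \frac{1}{123}$ ($O = \frac{1}{-273 + 150} = \frac{1}{-123} = - \frac{1}{123} \approx -0.0081301$)
$\frac{96 - 295}{\frac{37 - 8}{-48 + O} - 440} = \frac{96 - 295}{\frac{37 - 8}{-48 - \frac{1}{123}} - 440} = - \frac{199}{\frac{29}{- \frac{5905}{123}} - 440} = - \frac{199}{29 \left(- \frac{123}{5905}\right) - 440} = - \frac{199}{- \frac{3567}{5905} - 440} = - \frac{199}{- \frac{2601767}{5905}} = \left(-199\right) \left(- \frac{5905}{2601767}\right) = \frac{1175095}{2601767}$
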